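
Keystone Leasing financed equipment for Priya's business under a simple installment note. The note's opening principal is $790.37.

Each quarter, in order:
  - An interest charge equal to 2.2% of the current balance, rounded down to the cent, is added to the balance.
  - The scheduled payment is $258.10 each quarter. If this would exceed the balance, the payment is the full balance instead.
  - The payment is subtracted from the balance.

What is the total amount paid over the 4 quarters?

$827.66

Quarter 1: opening $790.37; interest $17.38 → $807.75; payment $258.10; balance $549.65
Quarter 2: opening $549.65; interest $12.09 → $561.74; payment $258.10; balance $303.64
Quarter 3: opening $303.64; interest $6.68 → $310.32; payment $258.10; balance $52.22
Quarter 4: opening $52.22; interest $1.14 → $53.36; payment $53.36; balance $0.00
Total paid: $827.66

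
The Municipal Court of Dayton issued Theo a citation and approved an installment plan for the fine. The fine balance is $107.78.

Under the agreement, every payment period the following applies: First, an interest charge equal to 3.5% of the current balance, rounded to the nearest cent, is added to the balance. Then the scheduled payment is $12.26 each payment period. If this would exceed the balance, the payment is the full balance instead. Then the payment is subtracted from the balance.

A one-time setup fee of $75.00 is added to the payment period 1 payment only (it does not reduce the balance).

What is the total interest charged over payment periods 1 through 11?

Payment period 1: opening $107.78; interest $3.77 → $111.55; payment $12.26 (+ $75.00 fee); balance $99.29
Payment period 2: opening $99.29; interest $3.48 → $102.77; payment $12.26; balance $90.51
Payment period 3: opening $90.51; interest $3.17 → $93.68; payment $12.26; balance $81.42
Payment period 4: opening $81.42; interest $2.85 → $84.27; payment $12.26; balance $72.01
Payment period 5: opening $72.01; interest $2.52 → $74.53; payment $12.26; balance $62.27
Payment period 6: opening $62.27; interest $2.18 → $64.45; payment $12.26; balance $52.19
Payment period 7: opening $52.19; interest $1.83 → $54.02; payment $12.26; balance $41.76
Payment period 8: opening $41.76; interest $1.46 → $43.22; payment $12.26; balance $30.96
Payment period 9: opening $30.96; interest $1.08 → $32.04; payment $12.26; balance $19.78
Payment period 10: opening $19.78; interest $0.69 → $20.47; payment $12.26; balance $8.21
Payment period 11: opening $8.21; interest $0.29 → $8.50; payment $8.50; balance $0.00
Total interest: $3.77 + $3.48 + $3.17 + $2.85 + $2.52 + $2.18 + $1.83 + $1.46 + $1.08 + $0.69 + $0.29 = $23.32

$23.32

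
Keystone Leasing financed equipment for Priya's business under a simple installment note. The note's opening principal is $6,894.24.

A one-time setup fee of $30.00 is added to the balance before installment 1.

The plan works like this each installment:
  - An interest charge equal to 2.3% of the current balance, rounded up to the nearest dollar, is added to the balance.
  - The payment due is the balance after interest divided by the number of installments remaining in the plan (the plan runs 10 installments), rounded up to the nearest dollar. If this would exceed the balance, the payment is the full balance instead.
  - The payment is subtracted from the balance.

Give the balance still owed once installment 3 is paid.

Installment 1: $6,924.24 +$160.00 interest = $7,084.24; pay $709.00 → $6,375.24
Installment 2: $6,375.24 +$147.00 interest = $6,522.24; pay $725.00 → $5,797.24
Installment 3: $5,797.24 +$134.00 interest = $5,931.24; pay $742.00 → $5,189.24

$5,189.24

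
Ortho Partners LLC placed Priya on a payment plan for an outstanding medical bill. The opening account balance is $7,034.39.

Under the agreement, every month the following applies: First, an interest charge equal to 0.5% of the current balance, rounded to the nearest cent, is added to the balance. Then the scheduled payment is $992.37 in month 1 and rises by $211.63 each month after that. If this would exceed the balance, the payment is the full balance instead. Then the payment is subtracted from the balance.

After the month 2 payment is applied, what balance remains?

$4,903.58

# | Opening | Interest | Payment | End bal
1 | $7,034.39 | $35.17 | $992.37 | $6,077.19
2 | $6,077.19 | $30.39 | $1,204.00 | $4,903.58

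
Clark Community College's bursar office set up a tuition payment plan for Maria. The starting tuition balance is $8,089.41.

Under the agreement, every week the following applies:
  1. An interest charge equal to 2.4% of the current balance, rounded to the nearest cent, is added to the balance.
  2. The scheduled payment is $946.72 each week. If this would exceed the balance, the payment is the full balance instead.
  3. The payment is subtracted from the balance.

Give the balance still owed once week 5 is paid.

$4,141.54

Week 1: opening $8,089.41; interest $194.15 → $8,283.56; payment $946.72; balance $7,336.84
Week 2: opening $7,336.84; interest $176.08 → $7,512.92; payment $946.72; balance $6,566.20
Week 3: opening $6,566.20; interest $157.59 → $6,723.79; payment $946.72; balance $5,777.07
Week 4: opening $5,777.07; interest $138.65 → $5,915.72; payment $946.72; balance $4,969.00
Week 5: opening $4,969.00; interest $119.26 → $5,088.26; payment $946.72; balance $4,141.54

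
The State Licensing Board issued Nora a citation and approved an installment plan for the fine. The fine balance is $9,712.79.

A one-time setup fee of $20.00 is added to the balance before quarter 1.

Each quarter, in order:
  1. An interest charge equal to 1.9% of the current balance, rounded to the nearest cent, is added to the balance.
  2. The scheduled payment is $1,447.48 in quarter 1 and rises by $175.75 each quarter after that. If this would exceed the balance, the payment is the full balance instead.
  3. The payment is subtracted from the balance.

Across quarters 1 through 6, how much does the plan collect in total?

$10,405.50

Quarter 1: opening $9,732.79; interest $184.92 → $9,917.71; payment $1,447.48; balance $8,470.23
Quarter 2: opening $8,470.23; interest $160.93 → $8,631.16; payment $1,623.23; balance $7,007.93
Quarter 3: opening $7,007.93; interest $133.15 → $7,141.08; payment $1,798.98; balance $5,342.10
Quarter 4: opening $5,342.10; interest $101.50 → $5,443.60; payment $1,974.73; balance $3,468.87
Quarter 5: opening $3,468.87; interest $65.91 → $3,534.78; payment $2,150.48; balance $1,384.30
Quarter 6: opening $1,384.30; interest $26.30 → $1,410.60; payment $1,410.60; balance $0.00
Total paid: $10,405.50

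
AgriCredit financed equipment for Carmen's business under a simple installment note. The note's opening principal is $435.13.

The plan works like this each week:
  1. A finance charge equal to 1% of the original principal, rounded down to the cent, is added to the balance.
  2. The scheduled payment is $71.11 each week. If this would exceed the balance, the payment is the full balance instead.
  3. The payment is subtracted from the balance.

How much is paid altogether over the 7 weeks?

$465.58

Week 1: opening $435.13; interest $4.35 → $439.48; payment $71.11; balance $368.37
Week 2: opening $368.37; interest $4.35 → $372.72; payment $71.11; balance $301.61
Week 3: opening $301.61; interest $4.35 → $305.96; payment $71.11; balance $234.85
Week 4: opening $234.85; interest $4.35 → $239.20; payment $71.11; balance $168.09
Week 5: opening $168.09; interest $4.35 → $172.44; payment $71.11; balance $101.33
Week 6: opening $101.33; interest $4.35 → $105.68; payment $71.11; balance $34.57
Week 7: opening $34.57; interest $4.35 → $38.92; payment $38.92; balance $0.00
Total paid: $465.58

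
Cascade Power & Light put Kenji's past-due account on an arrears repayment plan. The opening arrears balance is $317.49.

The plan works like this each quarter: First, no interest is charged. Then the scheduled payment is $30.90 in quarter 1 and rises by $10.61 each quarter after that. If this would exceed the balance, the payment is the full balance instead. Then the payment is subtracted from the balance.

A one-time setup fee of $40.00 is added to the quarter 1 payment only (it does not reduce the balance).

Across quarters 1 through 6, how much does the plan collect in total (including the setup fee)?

Quarter 1: opening $317.49; payment $30.90 (+ $40.00 fee); balance $286.59
Quarter 2: opening $286.59; payment $41.51; balance $245.08
Quarter 3: opening $245.08; payment $52.12; balance $192.96
Quarter 4: opening $192.96; payment $62.73; balance $130.23
Quarter 5: opening $130.23; payment $73.34; balance $56.89
Quarter 6: opening $56.89; payment $56.89; balance $0.00
Total paid: $357.49

$357.49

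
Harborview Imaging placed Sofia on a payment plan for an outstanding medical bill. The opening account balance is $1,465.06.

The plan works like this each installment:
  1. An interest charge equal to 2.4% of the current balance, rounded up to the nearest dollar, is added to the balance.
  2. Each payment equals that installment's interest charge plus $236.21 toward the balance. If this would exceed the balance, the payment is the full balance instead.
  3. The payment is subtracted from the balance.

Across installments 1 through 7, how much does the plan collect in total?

Installment 1: $1,465.06 +$36.00 interest = $1,501.06; pay $272.21 → $1,228.85
Installment 2: $1,228.85 +$30.00 interest = $1,258.85; pay $266.21 → $992.64
Installment 3: $992.64 +$24.00 interest = $1,016.64; pay $260.21 → $756.43
Installment 4: $756.43 +$19.00 interest = $775.43; pay $255.21 → $520.22
Installment 5: $520.22 +$13.00 interest = $533.22; pay $249.21 → $284.01
Installment 6: $284.01 +$7.00 interest = $291.01; pay $243.21 → $47.80
Installment 7: $47.80 +$2.00 interest = $49.80; pay $49.80 → $0.00
Total paid: $1,596.06

$1,596.06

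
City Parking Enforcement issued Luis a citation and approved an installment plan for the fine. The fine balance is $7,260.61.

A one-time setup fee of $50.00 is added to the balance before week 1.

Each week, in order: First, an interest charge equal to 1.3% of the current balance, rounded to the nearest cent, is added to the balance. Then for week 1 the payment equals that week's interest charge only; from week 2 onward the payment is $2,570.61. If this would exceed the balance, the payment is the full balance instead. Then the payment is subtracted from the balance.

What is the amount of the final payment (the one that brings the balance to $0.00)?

$2,357.54

# | Opening | Interest | Payment | End bal
1 | $7,310.61 | $95.04 | $95.04 | $7,310.61
2 | $7,310.61 | $95.04 | $2,570.61 | $4,835.04
3 | $4,835.04 | $62.86 | $2,570.61 | $2,327.29
4 | $2,327.29 | $30.25 | $2,357.54 | $0.00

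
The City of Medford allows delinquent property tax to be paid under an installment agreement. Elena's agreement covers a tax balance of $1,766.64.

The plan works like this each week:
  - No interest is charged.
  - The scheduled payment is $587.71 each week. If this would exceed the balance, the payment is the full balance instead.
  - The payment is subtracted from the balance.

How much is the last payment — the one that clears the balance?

$3.51

Week 1: opening $1,766.64; payment $587.71; balance $1,178.93
Week 2: opening $1,178.93; payment $587.71; balance $591.22
Week 3: opening $591.22; payment $587.71; balance $3.51
Week 4: opening $3.51; payment $3.51; balance $0.00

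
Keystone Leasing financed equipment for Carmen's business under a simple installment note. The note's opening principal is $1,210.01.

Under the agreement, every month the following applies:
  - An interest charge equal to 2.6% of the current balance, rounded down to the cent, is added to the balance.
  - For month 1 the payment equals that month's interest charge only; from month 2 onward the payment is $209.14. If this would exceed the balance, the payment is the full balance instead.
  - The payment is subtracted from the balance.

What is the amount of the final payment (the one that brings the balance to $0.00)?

$74.03

Month 1: opening $1,210.01; interest $31.46 → $1,241.47; payment $31.46; balance $1,210.01
Month 2: opening $1,210.01; interest $31.46 → $1,241.47; payment $209.14; balance $1,032.33
Month 3: opening $1,032.33; interest $26.84 → $1,059.17; payment $209.14; balance $850.03
Month 4: opening $850.03; interest $22.10 → $872.13; payment $209.14; balance $662.99
Month 5: opening $662.99; interest $17.23 → $680.22; payment $209.14; balance $471.08
Month 6: opening $471.08; interest $12.24 → $483.32; payment $209.14; balance $274.18
Month 7: opening $274.18; interest $7.12 → $281.30; payment $209.14; balance $72.16
Month 8: opening $72.16; interest $1.87 → $74.03; payment $74.03; balance $0.00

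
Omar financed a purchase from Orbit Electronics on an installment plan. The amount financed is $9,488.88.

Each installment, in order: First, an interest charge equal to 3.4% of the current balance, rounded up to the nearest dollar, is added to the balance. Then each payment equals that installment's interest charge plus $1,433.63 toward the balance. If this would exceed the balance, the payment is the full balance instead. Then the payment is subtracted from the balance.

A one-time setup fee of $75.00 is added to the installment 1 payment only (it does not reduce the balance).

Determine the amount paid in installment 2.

Installment 1: opening $9,488.88; interest $323.00 → $9,811.88; payment $1,756.63 (+ $75.00 fee); balance $8,055.25
Installment 2: opening $8,055.25; interest $274.00 → $8,329.25; payment $1,707.63; balance $6,621.62

$1,707.63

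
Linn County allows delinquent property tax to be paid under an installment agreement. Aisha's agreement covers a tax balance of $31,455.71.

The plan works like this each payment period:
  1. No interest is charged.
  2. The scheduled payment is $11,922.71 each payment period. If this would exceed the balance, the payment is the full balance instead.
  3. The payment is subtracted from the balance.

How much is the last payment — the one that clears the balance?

Payment period 1: $31,455.71 − $11,922.71 → $19,533.00
Payment period 2: $19,533.00 − $11,922.71 → $7,610.29
Payment period 3: $7,610.29 − $7,610.29 → $0.00

$7,610.29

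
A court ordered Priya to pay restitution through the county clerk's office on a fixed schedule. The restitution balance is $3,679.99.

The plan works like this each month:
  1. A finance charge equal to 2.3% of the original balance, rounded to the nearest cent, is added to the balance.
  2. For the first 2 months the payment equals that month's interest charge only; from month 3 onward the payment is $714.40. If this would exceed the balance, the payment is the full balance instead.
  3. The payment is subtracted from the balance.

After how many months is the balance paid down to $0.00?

# | Opening | Interest | Payment | End bal
1 | $3,679.99 | $84.64 | $84.64 | $3,679.99
2 | $3,679.99 | $84.64 | $84.64 | $3,679.99
3 | $3,679.99 | $84.64 | $714.40 | $3,050.23
4 | $3,050.23 | $84.64 | $714.40 | $2,420.47
5 | $2,420.47 | $84.64 | $714.40 | $1,790.71
6 | $1,790.71 | $84.64 | $714.40 | $1,160.95
7 | $1,160.95 | $84.64 | $714.40 | $531.19
8 | $531.19 | $84.64 | $615.83 | $0.00
Balance reaches $0.00 in month 8.

8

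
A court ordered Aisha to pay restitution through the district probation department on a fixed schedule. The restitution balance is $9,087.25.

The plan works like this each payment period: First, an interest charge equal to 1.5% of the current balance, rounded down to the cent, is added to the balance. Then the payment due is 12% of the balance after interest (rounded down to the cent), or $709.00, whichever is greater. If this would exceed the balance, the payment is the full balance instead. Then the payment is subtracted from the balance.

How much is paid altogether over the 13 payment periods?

Payment period 1: $9,087.25 +$136.30 interest = $9,223.55; pay $1,106.82 → $8,116.73
Payment period 2: $8,116.73 +$121.75 interest = $8,238.48; pay $988.61 → $7,249.87
Payment period 3: $7,249.87 +$108.74 interest = $7,358.61; pay $883.03 → $6,475.58
Payment period 4: $6,475.58 +$97.13 interest = $6,572.71; pay $788.72 → $5,783.99
Payment period 5: $5,783.99 +$86.75 interest = $5,870.74; pay $709.00 → $5,161.74
Payment period 6: $5,161.74 +$77.42 interest = $5,239.16; pay $709.00 → $4,530.16
Payment period 7: $4,530.16 +$67.95 interest = $4,598.11; pay $709.00 → $3,889.11
Payment period 8: $3,889.11 +$58.33 interest = $3,947.44; pay $709.00 → $3,238.44
Payment period 9: $3,238.44 +$48.57 interest = $3,287.01; pay $709.00 → $2,578.01
Payment period 10: $2,578.01 +$38.67 interest = $2,616.68; pay $709.00 → $1,907.68
Payment period 11: $1,907.68 +$28.61 interest = $1,936.29; pay $709.00 → $1,227.29
Payment period 12: $1,227.29 +$18.40 interest = $1,245.69; pay $709.00 → $536.69
Payment period 13: $536.69 +$8.05 interest = $544.74; pay $544.74 → $0.00
Total paid: $9,983.92

$9,983.92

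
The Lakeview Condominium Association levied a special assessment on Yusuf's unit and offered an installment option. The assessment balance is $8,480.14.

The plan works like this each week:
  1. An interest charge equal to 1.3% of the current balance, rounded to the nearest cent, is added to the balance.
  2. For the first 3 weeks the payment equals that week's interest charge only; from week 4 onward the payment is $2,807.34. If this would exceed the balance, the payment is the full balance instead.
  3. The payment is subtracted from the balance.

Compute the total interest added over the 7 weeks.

$559.48

Week 1: opening $8,480.14; interest $110.24 → $8,590.38; payment $110.24; balance $8,480.14
Week 2: opening $8,480.14; interest $110.24 → $8,590.38; payment $110.24; balance $8,480.14
Week 3: opening $8,480.14; interest $110.24 → $8,590.38; payment $110.24; balance $8,480.14
Week 4: opening $8,480.14; interest $110.24 → $8,590.38; payment $2,807.34; balance $5,783.04
Week 5: opening $5,783.04; interest $75.18 → $5,858.22; payment $2,807.34; balance $3,050.88
Week 6: opening $3,050.88; interest $39.66 → $3,090.54; payment $2,807.34; balance $283.20
Week 7: opening $283.20; interest $3.68 → $286.88; payment $286.88; balance $0.00
Total interest: $110.24 + $110.24 + $110.24 + $110.24 + $75.18 + $39.66 + $3.68 = $559.48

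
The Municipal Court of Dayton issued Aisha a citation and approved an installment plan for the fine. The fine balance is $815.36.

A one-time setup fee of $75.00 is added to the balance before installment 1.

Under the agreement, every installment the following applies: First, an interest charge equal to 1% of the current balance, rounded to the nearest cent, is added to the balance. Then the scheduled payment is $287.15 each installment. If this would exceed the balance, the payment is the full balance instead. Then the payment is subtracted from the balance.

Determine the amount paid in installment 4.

Installment 1: $890.36 +$8.90 interest = $899.26; pay $287.15 → $612.11
Installment 2: $612.11 +$6.12 interest = $618.23; pay $287.15 → $331.08
Installment 3: $331.08 +$3.31 interest = $334.39; pay $287.15 → $47.24
Installment 4: $47.24 +$0.47 interest = $47.71; pay $47.71 → $0.00

$47.71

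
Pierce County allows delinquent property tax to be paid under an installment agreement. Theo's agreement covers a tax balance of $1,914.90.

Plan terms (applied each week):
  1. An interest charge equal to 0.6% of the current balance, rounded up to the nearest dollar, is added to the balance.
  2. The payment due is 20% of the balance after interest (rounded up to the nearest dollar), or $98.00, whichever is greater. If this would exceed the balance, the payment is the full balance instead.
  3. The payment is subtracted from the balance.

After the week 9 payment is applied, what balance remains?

# | Opening | Interest | Payment | End bal
1 | $1,914.90 | $12.00 | $386.00 | $1,540.90
2 | $1,540.90 | $10.00 | $311.00 | $1,239.90
3 | $1,239.90 | $8.00 | $250.00 | $997.90
4 | $997.90 | $6.00 | $201.00 | $802.90
5 | $802.90 | $5.00 | $162.00 | $645.90
6 | $645.90 | $4.00 | $130.00 | $519.90
7 | $519.90 | $4.00 | $105.00 | $418.90
8 | $418.90 | $3.00 | $98.00 | $323.90
9 | $323.90 | $2.00 | $98.00 | $227.90

$227.90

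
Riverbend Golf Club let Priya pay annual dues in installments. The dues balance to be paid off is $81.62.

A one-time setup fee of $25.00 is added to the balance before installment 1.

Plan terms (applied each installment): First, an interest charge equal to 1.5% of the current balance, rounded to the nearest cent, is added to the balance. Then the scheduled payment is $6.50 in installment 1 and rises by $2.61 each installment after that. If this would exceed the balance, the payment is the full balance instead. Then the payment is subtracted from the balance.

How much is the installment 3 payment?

Installment 1: $106.62 +$1.60 interest = $108.22; pay $6.50 → $101.72
Installment 2: $101.72 +$1.53 interest = $103.25; pay $9.11 → $94.14
Installment 3: $94.14 +$1.41 interest = $95.55; pay $11.72 → $83.83

$11.72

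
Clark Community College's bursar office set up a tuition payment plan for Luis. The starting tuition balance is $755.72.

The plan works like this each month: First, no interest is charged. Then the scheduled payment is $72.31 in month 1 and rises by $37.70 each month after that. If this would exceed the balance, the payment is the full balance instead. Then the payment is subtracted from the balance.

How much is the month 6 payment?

$17.17

# | Opening | Payment | End bal
1 | $755.72 | $72.31 | $683.41
2 | $683.41 | $110.01 | $573.40
3 | $573.40 | $147.71 | $425.69
4 | $425.69 | $185.41 | $240.28
5 | $240.28 | $223.11 | $17.17
6 | $17.17 | $17.17 | $0.00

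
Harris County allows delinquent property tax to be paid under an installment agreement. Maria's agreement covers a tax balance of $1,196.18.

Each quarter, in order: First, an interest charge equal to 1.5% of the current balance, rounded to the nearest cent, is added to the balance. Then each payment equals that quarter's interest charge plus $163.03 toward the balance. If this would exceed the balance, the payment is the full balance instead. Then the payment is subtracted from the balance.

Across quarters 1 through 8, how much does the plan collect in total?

$1,271.25

Quarter 1: opening $1,196.18; interest $17.94 → $1,214.12; payment $180.97; balance $1,033.15
Quarter 2: opening $1,033.15; interest $15.50 → $1,048.65; payment $178.53; balance $870.12
Quarter 3: opening $870.12; interest $13.05 → $883.17; payment $176.08; balance $707.09
Quarter 4: opening $707.09; interest $10.61 → $717.70; payment $173.64; balance $544.06
Quarter 5: opening $544.06; interest $8.16 → $552.22; payment $171.19; balance $381.03
Quarter 6: opening $381.03; interest $5.72 → $386.75; payment $168.75; balance $218.00
Quarter 7: opening $218.00; interest $3.27 → $221.27; payment $166.30; balance $54.97
Quarter 8: opening $54.97; interest $0.82 → $55.79; payment $55.79; balance $0.00
Total paid: $1,271.25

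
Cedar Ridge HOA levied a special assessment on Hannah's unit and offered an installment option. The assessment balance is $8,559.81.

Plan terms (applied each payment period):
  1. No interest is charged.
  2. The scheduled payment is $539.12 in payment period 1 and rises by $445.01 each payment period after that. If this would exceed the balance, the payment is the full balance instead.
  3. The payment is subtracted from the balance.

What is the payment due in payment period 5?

$2,319.16

# | Opening | Payment | End bal
1 | $8,559.81 | $539.12 | $8,020.69
2 | $8,020.69 | $984.13 | $7,036.56
3 | $7,036.56 | $1,429.14 | $5,607.42
4 | $5,607.42 | $1,874.15 | $3,733.27
5 | $3,733.27 | $2,319.16 | $1,414.11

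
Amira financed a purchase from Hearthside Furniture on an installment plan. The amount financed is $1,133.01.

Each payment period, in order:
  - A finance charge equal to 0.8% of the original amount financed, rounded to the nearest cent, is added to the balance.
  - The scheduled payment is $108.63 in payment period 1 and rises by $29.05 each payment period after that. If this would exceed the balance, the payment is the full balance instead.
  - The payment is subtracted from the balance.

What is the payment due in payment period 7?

$108.90

Payment period 1: $1,133.01 +$9.06 interest = $1,142.07; pay $108.63 → $1,033.44
Payment period 2: $1,033.44 +$9.06 interest = $1,042.50; pay $137.68 → $904.82
Payment period 3: $904.82 +$9.06 interest = $913.88; pay $166.73 → $747.15
Payment period 4: $747.15 +$9.06 interest = $756.21; pay $195.78 → $560.43
Payment period 5: $560.43 +$9.06 interest = $569.49; pay $224.83 → $344.66
Payment period 6: $344.66 +$9.06 interest = $353.72; pay $253.88 → $99.84
Payment period 7: $99.84 +$9.06 interest = $108.90; pay $108.90 → $0.00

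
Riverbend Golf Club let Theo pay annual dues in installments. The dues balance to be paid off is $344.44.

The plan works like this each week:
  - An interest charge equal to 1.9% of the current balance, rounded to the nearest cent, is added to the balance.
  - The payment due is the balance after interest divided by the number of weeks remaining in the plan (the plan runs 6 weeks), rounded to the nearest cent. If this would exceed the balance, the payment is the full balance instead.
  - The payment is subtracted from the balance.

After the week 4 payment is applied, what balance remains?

# | Opening | Interest | Payment | End bal
1 | $344.44 | $6.54 | $58.50 | $292.48
2 | $292.48 | $5.56 | $59.61 | $238.43
3 | $238.43 | $4.53 | $60.74 | $182.22
4 | $182.22 | $3.46 | $61.89 | $123.79

$123.79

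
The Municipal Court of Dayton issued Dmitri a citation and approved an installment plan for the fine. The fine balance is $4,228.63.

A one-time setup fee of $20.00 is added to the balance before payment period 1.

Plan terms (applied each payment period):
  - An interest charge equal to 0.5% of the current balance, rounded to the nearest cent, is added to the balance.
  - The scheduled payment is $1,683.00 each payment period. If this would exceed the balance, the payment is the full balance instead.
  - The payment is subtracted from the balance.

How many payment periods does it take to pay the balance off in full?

# | Opening | Interest | Payment | End bal
1 | $4,248.63 | $21.24 | $1,683.00 | $2,586.87
2 | $2,586.87 | $12.93 | $1,683.00 | $916.80
3 | $916.80 | $4.58 | $921.38 | $0.00
Balance reaches $0.00 in payment period 3.

3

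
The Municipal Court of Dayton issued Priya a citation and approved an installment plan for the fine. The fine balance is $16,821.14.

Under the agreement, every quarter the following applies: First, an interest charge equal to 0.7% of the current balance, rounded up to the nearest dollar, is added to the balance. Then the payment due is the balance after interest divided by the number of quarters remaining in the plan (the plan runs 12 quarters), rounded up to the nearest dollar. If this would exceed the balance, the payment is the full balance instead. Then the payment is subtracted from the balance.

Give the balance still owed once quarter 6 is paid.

Quarter 1: opening $16,821.14; interest $118.00 → $16,939.14; payment $1,412.00; balance $15,527.14
Quarter 2: opening $15,527.14; interest $109.00 → $15,636.14; payment $1,422.00; balance $14,214.14
Quarter 3: opening $14,214.14; interest $100.00 → $14,314.14; payment $1,432.00; balance $12,882.14
Quarter 4: opening $12,882.14; interest $91.00 → $12,973.14; payment $1,442.00; balance $11,531.14
Quarter 5: opening $11,531.14; interest $81.00 → $11,612.14; payment $1,452.00; balance $10,160.14
Quarter 6: opening $10,160.14; interest $72.00 → $10,232.14; payment $1,462.00; balance $8,770.14

$8,770.14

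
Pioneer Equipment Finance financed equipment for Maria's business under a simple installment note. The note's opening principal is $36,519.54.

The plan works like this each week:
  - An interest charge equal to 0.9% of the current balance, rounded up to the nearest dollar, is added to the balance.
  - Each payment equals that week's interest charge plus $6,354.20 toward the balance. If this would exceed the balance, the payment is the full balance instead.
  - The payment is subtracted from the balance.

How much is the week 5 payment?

$6,454.20

Week 1: opening $36,519.54; interest $329.00 → $36,848.54; payment $6,683.20; balance $30,165.34
Week 2: opening $30,165.34; interest $272.00 → $30,437.34; payment $6,626.20; balance $23,811.14
Week 3: opening $23,811.14; interest $215.00 → $24,026.14; payment $6,569.20; balance $17,456.94
Week 4: opening $17,456.94; interest $158.00 → $17,614.94; payment $6,512.20; balance $11,102.74
Week 5: opening $11,102.74; interest $100.00 → $11,202.74; payment $6,454.20; balance $4,748.54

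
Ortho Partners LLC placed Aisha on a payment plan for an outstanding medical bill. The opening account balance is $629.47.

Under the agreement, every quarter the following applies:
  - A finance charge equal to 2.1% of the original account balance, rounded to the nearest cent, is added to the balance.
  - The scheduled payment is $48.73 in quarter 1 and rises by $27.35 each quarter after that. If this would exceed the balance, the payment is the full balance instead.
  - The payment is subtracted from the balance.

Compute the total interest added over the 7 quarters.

$92.54

Quarter 1: opening $629.47; interest $13.22 → $642.69; payment $48.73; balance $593.96
Quarter 2: opening $593.96; interest $13.22 → $607.18; payment $76.08; balance $531.10
Quarter 3: opening $531.10; interest $13.22 → $544.32; payment $103.43; balance $440.89
Quarter 4: opening $440.89; interest $13.22 → $454.11; payment $130.78; balance $323.33
Quarter 5: opening $323.33; interest $13.22 → $336.55; payment $158.13; balance $178.42
Quarter 6: opening $178.42; interest $13.22 → $191.64; payment $185.48; balance $6.16
Quarter 7: opening $6.16; interest $13.22 → $19.38; payment $19.38; balance $0.00
Total interest: $13.22 + $13.22 + $13.22 + $13.22 + $13.22 + $13.22 + $13.22 = $92.54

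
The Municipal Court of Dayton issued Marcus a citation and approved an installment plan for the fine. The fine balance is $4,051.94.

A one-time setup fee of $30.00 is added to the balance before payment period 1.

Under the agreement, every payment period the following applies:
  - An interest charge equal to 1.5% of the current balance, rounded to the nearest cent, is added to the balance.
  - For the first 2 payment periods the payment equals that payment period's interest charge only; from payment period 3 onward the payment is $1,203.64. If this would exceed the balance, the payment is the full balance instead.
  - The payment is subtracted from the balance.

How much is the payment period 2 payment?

$61.23

Payment period 1: opening $4,081.94; interest $61.23 → $4,143.17; payment $61.23; balance $4,081.94
Payment period 2: opening $4,081.94; interest $61.23 → $4,143.17; payment $61.23; balance $4,081.94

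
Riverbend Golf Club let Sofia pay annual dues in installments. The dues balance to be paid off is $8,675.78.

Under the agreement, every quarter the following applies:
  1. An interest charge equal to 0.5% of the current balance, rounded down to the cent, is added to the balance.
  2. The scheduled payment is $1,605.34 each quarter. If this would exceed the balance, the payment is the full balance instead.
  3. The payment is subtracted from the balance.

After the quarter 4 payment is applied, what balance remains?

$2,380.90

Quarter 1: opening $8,675.78; interest $43.37 → $8,719.15; payment $1,605.34; balance $7,113.81
Quarter 2: opening $7,113.81; interest $35.56 → $7,149.37; payment $1,605.34; balance $5,544.03
Quarter 3: opening $5,544.03; interest $27.72 → $5,571.75; payment $1,605.34; balance $3,966.41
Quarter 4: opening $3,966.41; interest $19.83 → $3,986.24; payment $1,605.34; balance $2,380.90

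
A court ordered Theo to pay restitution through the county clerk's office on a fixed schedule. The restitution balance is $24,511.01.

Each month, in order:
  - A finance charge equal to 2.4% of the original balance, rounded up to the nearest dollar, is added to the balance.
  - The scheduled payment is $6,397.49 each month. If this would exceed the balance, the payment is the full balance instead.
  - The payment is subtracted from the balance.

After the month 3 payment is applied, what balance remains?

# | Opening | Interest | Payment | End bal
1 | $24,511.01 | $589.00 | $6,397.49 | $18,702.52
2 | $18,702.52 | $589.00 | $6,397.49 | $12,894.03
3 | $12,894.03 | $589.00 | $6,397.49 | $7,085.54

$7,085.54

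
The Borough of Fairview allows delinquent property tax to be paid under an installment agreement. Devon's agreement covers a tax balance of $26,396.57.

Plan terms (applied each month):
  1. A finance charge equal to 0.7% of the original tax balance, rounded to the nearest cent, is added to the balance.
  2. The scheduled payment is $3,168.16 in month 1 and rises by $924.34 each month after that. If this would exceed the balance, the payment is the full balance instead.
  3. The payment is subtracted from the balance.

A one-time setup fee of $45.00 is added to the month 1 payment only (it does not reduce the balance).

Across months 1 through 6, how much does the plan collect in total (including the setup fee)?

$27,550.25

# | Opening | Interest | Payment | Fee | End bal
1 | $26,396.57 | $184.78 | $3,168.16 | $45.00 | $23,413.19
2 | $23,413.19 | $184.78 | $4,092.50 | — | $19,505.47
3 | $19,505.47 | $184.78 | $5,016.84 | — | $14,673.41
4 | $14,673.41 | $184.78 | $5,941.18 | — | $8,917.01
5 | $8,917.01 | $184.78 | $6,865.52 | — | $2,236.27
6 | $2,236.27 | $184.78 | $2,421.05 | — | $0.00
Total paid: $27,550.25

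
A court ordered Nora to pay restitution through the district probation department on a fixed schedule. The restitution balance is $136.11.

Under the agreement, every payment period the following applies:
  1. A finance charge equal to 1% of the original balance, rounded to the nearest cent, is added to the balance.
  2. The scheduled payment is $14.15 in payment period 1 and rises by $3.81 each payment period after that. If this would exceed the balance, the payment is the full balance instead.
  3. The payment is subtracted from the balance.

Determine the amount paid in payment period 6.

$33.20

# | Opening | Interest | Payment | End bal
1 | $136.11 | $1.36 | $14.15 | $123.32
2 | $123.32 | $1.36 | $17.96 | $106.72
3 | $106.72 | $1.36 | $21.77 | $86.31
4 | $86.31 | $1.36 | $25.58 | $62.09
5 | $62.09 | $1.36 | $29.39 | $34.06
6 | $34.06 | $1.36 | $33.20 | $2.22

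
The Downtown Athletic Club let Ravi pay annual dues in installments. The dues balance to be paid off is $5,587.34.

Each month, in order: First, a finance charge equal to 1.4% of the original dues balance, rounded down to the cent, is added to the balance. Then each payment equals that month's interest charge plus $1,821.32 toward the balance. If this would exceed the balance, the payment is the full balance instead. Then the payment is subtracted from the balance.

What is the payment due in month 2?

$1,899.54

Month 1: $5,587.34 +$78.22 interest = $5,665.56; pay $1,899.54 → $3,766.02
Month 2: $3,766.02 +$78.22 interest = $3,844.24; pay $1,899.54 → $1,944.70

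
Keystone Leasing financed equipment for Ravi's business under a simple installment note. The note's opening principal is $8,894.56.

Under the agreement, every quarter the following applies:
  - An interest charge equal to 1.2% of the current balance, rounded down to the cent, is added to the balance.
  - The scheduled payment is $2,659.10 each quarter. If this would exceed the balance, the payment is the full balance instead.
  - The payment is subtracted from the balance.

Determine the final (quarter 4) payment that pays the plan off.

Quarter 1: $8,894.56 +$106.73 interest = $9,001.29; pay $2,659.10 → $6,342.19
Quarter 2: $6,342.19 +$76.10 interest = $6,418.29; pay $2,659.10 → $3,759.19
Quarter 3: $3,759.19 +$45.11 interest = $3,804.30; pay $2,659.10 → $1,145.20
Quarter 4: $1,145.20 +$13.74 interest = $1,158.94; pay $1,158.94 → $0.00

$1,158.94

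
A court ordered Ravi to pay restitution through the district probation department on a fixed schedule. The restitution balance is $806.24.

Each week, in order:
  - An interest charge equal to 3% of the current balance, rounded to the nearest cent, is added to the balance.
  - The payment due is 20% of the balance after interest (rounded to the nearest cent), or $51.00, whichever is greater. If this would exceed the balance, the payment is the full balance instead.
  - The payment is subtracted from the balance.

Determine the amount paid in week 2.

$136.85

Week 1: opening $806.24; interest $24.19 → $830.43; payment $166.09; balance $664.34
Week 2: opening $664.34; interest $19.93 → $684.27; payment $136.85; balance $547.42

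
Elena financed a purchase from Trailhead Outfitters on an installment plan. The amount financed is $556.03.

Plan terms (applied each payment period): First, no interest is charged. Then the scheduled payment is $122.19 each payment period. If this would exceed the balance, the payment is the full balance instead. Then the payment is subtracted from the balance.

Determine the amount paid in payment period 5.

Payment period 1: opening $556.03; payment $122.19; balance $433.84
Payment period 2: opening $433.84; payment $122.19; balance $311.65
Payment period 3: opening $311.65; payment $122.19; balance $189.46
Payment period 4: opening $189.46; payment $122.19; balance $67.27
Payment period 5: opening $67.27; payment $67.27; balance $0.00

$67.27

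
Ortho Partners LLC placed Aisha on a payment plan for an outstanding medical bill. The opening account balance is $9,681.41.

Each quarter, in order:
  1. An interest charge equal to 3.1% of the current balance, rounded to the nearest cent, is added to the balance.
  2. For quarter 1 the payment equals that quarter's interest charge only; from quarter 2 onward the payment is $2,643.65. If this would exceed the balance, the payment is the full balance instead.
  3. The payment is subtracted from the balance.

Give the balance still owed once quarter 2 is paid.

$7,337.88

Quarter 1: $9,681.41 +$300.12 interest = $9,981.53; pay $300.12 → $9,681.41
Quarter 2: $9,681.41 +$300.12 interest = $9,981.53; pay $2,643.65 → $7,337.88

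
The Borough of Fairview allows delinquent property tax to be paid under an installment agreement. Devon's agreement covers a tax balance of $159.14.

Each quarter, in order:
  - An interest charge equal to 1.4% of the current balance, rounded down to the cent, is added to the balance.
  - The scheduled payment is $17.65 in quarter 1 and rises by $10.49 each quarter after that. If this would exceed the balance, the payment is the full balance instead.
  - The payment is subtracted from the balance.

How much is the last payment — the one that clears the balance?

Quarter 1: $159.14 +$2.22 interest = $161.36; pay $17.65 → $143.71
Quarter 2: $143.71 +$2.01 interest = $145.72; pay $28.14 → $117.58
Quarter 3: $117.58 +$1.64 interest = $119.22; pay $38.63 → $80.59
Quarter 4: $80.59 +$1.12 interest = $81.71; pay $49.12 → $32.59
Quarter 5: $32.59 +$0.45 interest = $33.04; pay $33.04 → $0.00

$33.04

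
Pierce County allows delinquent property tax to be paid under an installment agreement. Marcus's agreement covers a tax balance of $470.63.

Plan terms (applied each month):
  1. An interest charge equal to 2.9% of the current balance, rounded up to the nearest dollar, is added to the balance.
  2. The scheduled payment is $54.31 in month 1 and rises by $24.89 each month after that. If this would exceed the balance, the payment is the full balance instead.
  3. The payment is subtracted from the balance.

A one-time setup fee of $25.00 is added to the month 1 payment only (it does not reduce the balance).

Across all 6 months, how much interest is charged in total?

Month 1: opening $470.63; interest $14.00 → $484.63; payment $54.31 (+ $25.00 fee); balance $430.32
Month 2: opening $430.32; interest $13.00 → $443.32; payment $79.20; balance $364.12
Month 3: opening $364.12; interest $11.00 → $375.12; payment $104.09; balance $271.03
Month 4: opening $271.03; interest $8.00 → $279.03; payment $128.98; balance $150.05
Month 5: opening $150.05; interest $5.00 → $155.05; payment $153.87; balance $1.18
Month 6: opening $1.18; interest $1.00 → $2.18; payment $2.18; balance $0.00
Total interest: $14.00 + $13.00 + $11.00 + $8.00 + $5.00 + $1.00 = $52.00

$52.00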